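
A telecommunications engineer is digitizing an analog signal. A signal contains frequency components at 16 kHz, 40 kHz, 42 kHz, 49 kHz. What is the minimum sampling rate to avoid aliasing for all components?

The highest frequency component is f_max = 49 kHz.
Nyquist rate = 2 * f_max = 2 * 49 kHz = 98 kHz.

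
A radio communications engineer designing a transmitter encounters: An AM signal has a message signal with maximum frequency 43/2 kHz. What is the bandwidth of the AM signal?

In AM (double-sideband), the bandwidth is twice the message frequency.
BW = 2 * f_m = 2 * 43/2 kHz = 43 kHz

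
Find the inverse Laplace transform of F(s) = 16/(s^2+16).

Standard pair: w/(s^2+w^2) <-> sin(wt)*u(t)
Recognize w^2 = 16, so w = 4; numerator 16 = 4*4.
f(t) = 4*sin(4t)*u(t)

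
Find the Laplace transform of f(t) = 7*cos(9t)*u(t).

Standard pair: cos(wt)*u(t) <-> s/(s^2+w^2)
With w = 9: L{7*cos(9t)*u(t)} = 7s/(s^2+81)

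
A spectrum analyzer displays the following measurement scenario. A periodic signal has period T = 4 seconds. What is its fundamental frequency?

The fundamental frequency is the reciprocal of the period.
f = 1/T = 1/(4) = 1/4 Hz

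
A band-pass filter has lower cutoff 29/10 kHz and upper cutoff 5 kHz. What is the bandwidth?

Bandwidth = f_high - f_low
= 5 kHz - 29/10 kHz = 21/10 kHz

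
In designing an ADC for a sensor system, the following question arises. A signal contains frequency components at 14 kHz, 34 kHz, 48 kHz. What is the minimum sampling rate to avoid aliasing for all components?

The highest frequency component is f_max = 48 kHz.
Nyquist rate = 2 * f_max = 2 * 48 kHz = 96 kHz.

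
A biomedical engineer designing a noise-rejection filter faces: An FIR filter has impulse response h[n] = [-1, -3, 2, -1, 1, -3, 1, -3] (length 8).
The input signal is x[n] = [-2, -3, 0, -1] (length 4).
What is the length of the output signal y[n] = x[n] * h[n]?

For linear convolution, the output length is:
len(y) = len(x) + len(h) - 1 = 4 + 8 - 1 = 11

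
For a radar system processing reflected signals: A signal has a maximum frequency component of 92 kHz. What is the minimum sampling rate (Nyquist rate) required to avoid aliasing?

By the Nyquist-Shannon sampling theorem,
the minimum sampling rate (Nyquist rate) must be at least 2 * f_max.
Nyquist rate = 2 * 92 kHz = 184 kHz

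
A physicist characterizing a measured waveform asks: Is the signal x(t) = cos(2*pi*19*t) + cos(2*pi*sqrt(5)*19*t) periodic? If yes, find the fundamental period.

f1 = 19 Hz, f2 = 19*sqrt(5) Hz
Ratio f2/f1 = sqrt(5), which is irrational.
Since the frequency ratio is irrational, no common period exists.
The signal is not periodic.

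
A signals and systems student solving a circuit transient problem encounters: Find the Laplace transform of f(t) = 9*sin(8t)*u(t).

Standard pair: sin(wt)*u(t) <-> w/(s^2+w^2)
With w = 8: L{9*sin(8t)*u(t)} = 72/(s^2+64)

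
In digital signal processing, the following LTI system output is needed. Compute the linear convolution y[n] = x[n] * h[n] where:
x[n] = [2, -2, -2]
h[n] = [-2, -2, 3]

y[n] = sum_k x[k]*h[n-k]. Output length = len(x) + len(h) - 1 = 3 + 3 - 1 = 5.
y[0] = 2*-2 = -4
y[1] = -2*-2 + 2*-2 = 0
y[2] = -2*-2 + -2*-2 + 2*3 = 14
y[3] = -2*-2 + -2*3 = -2
y[4] = -2*3 = -6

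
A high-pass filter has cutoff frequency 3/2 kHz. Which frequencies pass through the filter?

A high-pass filter passes all frequencies above the cutoff frequency 3/2 kHz and attenuates lower frequencies.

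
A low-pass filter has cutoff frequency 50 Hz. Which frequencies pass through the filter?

A low-pass filter passes all frequencies below the cutoff frequency 50 Hz and attenuates higher frequencies.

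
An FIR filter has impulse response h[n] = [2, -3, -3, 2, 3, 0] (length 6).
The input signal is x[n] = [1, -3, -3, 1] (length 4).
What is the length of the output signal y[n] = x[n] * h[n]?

For linear convolution, the output length is:
len(y) = len(x) + len(h) - 1 = 4 + 6 - 1 = 9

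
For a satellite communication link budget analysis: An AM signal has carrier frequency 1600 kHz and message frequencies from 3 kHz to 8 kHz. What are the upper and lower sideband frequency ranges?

Upper sideband (USB) = fc + [fm_low, fm_high] = 1600 + [3, 8] = [1603, 1608] kHz
Lower sideband (LSB) = fc - [fm_high, fm_low] = 1600 - [8, 3] = [1592, 1597] kHz
Total occupied spectrum: 1592 kHz to 1608 kHz (plus carrier at 1600 kHz)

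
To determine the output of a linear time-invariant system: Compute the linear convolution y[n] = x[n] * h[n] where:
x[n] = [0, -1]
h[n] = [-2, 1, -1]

y[n] = sum_k x[k]*h[n-k]. Output length = len(x) + len(h) - 1 = 2 + 3 - 1 = 4.
y[0] = 0*-2 = 0
y[1] = -1*-2 + 0*1 = 2
y[2] = -1*1 + 0*-1 = -1
y[3] = -1*-1 = 1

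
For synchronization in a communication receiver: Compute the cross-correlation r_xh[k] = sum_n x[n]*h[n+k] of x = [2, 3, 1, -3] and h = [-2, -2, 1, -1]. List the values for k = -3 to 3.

Both sequences indexed from 0 and zero outside their support.
Lags with overlap: k = -3 to 3.
  r_xh[-3] = x[3]*h[0] = 6
  r_xh[-2] = x[2]*h[0] + x[3]*h[1] = 4
  r_xh[-1] = x[1]*h[0] + x[2]*h[1] + x[3]*h[2] = -11
  r_xh[0] = x[0]*h[0] + x[1]*h[1] + x[2]*h[2] + x[3]*h[3] = -6
  r_xh[1] = x[0]*h[1] + x[1]*h[2] + x[2]*h[3] = -2
  r_xh[2] = x[0]*h[2] + x[1]*h[3] = -1
  r_xh[3] = x[0]*h[3] = -2
r_xh = [6, 4, -11, -6, -2, -1, -2] (for k = -3, ..., 3)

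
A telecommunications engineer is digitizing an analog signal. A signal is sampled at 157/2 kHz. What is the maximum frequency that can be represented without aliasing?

The maximum frequency that can be represented without aliasing
is the Nyquist frequency: f_max = f_s / 2 = 157/2 kHz / 2 = 157/4 kHz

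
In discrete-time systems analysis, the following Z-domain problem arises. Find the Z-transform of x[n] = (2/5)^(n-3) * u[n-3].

Time-shifting property: if X(z) = Z{x[n]}, then Z{x[n-d]} = z^(-d) * X(z)
X(z) = z/(z - 2/5) for x[n] = (2/5)^n * u[n]
Z{x[n-3]} = z^(-3) * z/(z - 2/5) = z^(-2)/(z - 2/5)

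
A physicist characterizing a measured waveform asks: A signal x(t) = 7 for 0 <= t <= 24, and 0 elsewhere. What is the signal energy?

Energy = integral of |x(t)|^2 dt over the signal duration
= 7^2 * 24 = 49 * 24 = 1176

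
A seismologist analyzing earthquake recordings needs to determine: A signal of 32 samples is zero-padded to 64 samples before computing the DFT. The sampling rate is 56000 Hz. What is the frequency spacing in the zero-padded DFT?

Original DFT: N = 32, resolution = f_s/N = 56000/32 = 1750 Hz
Zero-padded DFT: N = 64, resolution = f_s/N = 56000/64 = 875 Hz
Zero-padding interpolates the spectrum (finer frequency grid)
but does NOT improve the true spectral resolution (ability to resolve close frequencies).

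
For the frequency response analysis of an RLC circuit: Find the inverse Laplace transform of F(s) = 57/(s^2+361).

Standard pair: w/(s^2+w^2) <-> sin(wt)*u(t)
Recognize w^2 = 361, so w = 19; numerator 57 = 3*19.
f(t) = 3*sin(19t)*u(t)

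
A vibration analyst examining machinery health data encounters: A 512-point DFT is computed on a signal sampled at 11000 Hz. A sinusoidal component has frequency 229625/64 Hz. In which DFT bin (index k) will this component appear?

DFT frequency resolution = f_s/N = 11000/512 = 1375/64 Hz
Bin index k = f_signal / resolution = 229625/64 / 1375/64 = 167
The signal frequency 229625/64 Hz falls in DFT bin k = 167.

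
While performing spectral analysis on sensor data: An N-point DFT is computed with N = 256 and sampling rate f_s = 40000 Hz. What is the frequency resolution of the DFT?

DFT frequency resolution = f_s / N
= 40000 / 256 = 625/4 Hz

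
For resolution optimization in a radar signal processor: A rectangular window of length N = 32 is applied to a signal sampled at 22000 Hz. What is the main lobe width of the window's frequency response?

For a rectangular window of length N,
the main lobe width in frequency is 2*f_s/N.
= 2*22000/32 = 1375 Hz
This determines the minimum frequency separation for resolving two sinusoids.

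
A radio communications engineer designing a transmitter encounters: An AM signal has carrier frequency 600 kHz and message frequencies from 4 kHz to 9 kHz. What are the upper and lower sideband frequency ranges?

Upper sideband (USB) = fc + [fm_low, fm_high] = 600 + [4, 9] = [604, 609] kHz
Lower sideband (LSB) = fc - [fm_high, fm_low] = 600 - [9, 4] = [591, 596] kHz
Total occupied spectrum: 591 kHz to 609 kHz (plus carrier at 600 kHz)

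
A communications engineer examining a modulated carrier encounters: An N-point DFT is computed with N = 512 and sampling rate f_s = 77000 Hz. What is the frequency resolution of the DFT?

DFT frequency resolution = f_s / N
= 77000 / 512 = 9625/64 Hz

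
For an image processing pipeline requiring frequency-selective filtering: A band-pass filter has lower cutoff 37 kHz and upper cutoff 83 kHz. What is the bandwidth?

Bandwidth = f_high - f_low
= 83 kHz - 37 kHz = 46 kHz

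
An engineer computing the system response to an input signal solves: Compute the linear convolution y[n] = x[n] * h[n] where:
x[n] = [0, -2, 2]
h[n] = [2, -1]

y[n] = sum_k x[k]*h[n-k]. Output length = len(x) + len(h) - 1 = 3 + 2 - 1 = 4.
y[0] = 0*2 = 0
y[1] = -2*2 + 0*-1 = -4
y[2] = 2*2 + -2*-1 = 6
y[3] = 2*-1 = -2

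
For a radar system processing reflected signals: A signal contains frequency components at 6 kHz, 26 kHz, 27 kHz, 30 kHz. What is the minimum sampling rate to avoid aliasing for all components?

The highest frequency component is f_max = 30 kHz.
Nyquist rate = 2 * f_max = 2 * 30 kHz = 60 kHz.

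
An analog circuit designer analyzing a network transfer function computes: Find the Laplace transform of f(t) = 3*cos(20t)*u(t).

Standard pair: cos(wt)*u(t) <-> s/(s^2+w^2)
With w = 20: L{3*cos(20t)*u(t)} = 3s/(s^2+400)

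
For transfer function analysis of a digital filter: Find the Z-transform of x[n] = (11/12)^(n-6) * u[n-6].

Time-shifting property: if X(z) = Z{x[n]}, then Z{x[n-d]} = z^(-d) * X(z)
X(z) = z/(z - 11/12) for x[n] = (11/12)^n * u[n]
Z{x[n-6]} = z^(-6) * z/(z - 11/12) = z^(-5)/(z - 11/12)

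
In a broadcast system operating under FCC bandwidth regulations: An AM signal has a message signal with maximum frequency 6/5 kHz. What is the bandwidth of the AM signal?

In AM (double-sideband), the bandwidth is twice the message frequency.
BW = 2 * f_m = 2 * 6/5 kHz = 12/5 kHz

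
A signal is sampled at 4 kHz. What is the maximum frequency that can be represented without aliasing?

The maximum frequency that can be represented without aliasing
is the Nyquist frequency: f_max = f_s / 2 = 4 kHz / 2 = 2 kHz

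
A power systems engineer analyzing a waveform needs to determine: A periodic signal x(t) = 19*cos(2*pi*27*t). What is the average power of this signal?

Average power of A*cos(wt) is A^2/2.
P = 19^2 / 2 = 361/2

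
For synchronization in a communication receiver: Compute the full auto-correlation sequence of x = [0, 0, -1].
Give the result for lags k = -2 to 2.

r_xx[k] = sum_m x[m]*x[m+k], indexed from 0, for k = -2 to 2:
  r_xx[-2] = x[2]*x[0] = 0
  r_xx[-1] = x[1]*x[0] + x[2]*x[1] = 0
  r_xx[0] = x[0]*x[0] + x[1]*x[1] + x[2]*x[2] = 1
  r_xx[1] = x[0]*x[1] + x[1]*x[2] = 0
  r_xx[2] = x[0]*x[2] = 0
r_xx = [0, 0, 1, 0, 0]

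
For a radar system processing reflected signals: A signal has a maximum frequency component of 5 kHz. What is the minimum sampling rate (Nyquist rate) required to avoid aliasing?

By the Nyquist-Shannon sampling theorem,
the minimum sampling rate (Nyquist rate) must be at least 2 * f_max.
Nyquist rate = 2 * 5 kHz = 10 kHz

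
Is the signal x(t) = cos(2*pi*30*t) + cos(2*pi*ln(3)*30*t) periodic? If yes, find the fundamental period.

f1 = 30 Hz, f2 = 30*ln(3) Hz
Ratio f2/f1 = ln(3), which is irrational.
Since the frequency ratio is irrational, no common period exists.
The signal is not periodic.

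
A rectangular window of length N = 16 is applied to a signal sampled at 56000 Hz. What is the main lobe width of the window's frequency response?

For a rectangular window of length N,
the main lobe width in frequency is 2*f_s/N.
= 2*56000/16 = 7000 Hz
This determines the minimum frequency separation for resolving two sinusoids.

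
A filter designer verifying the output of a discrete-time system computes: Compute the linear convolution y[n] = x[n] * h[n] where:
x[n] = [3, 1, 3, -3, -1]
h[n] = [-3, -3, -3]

y[n] = sum_k x[k]*h[n-k]. Output length = len(x) + len(h) - 1 = 5 + 3 - 1 = 7.
y[0] = 3*-3 = -9
y[1] = 1*-3 + 3*-3 = -12
y[2] = 3*-3 + 1*-3 + 3*-3 = -21
y[3] = -3*-3 + 3*-3 + 1*-3 = -3
y[4] = -1*-3 + -3*-3 + 3*-3 = 3
y[5] = -1*-3 + -3*-3 = 12
y[6] = -1*-3 = 3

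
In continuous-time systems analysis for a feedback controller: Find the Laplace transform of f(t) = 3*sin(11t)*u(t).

Standard pair: sin(wt)*u(t) <-> w/(s^2+w^2)
With w = 11: L{3*sin(11t)*u(t)} = 33/(s^2+121)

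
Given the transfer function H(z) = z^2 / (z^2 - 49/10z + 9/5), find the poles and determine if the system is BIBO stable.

Poles are roots of the denominator: z^2 - 49/10z + 9/5 = 0.
Quadratic formula: z = [-(-49/10) +/- sqrt((-49/10)^2 - 4*(9/5))] / 2
Discriminant = 2401/100 - 36/5 = 1681/100; sqrt = 41/10.
z = (49/10 +/- 41/10) / 2 => z = 9/2 or z = 2/5.
|p1| = 9/2, |p2| = 2/5.
For BIBO stability, all poles must lie inside the unit circle (|p| < 1).
System is UNSTABLE since at least one |p| >= 1.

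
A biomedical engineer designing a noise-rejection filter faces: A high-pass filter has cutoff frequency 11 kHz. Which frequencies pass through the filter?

A high-pass filter passes all frequencies above the cutoff frequency 11 kHz and attenuates lower frequencies.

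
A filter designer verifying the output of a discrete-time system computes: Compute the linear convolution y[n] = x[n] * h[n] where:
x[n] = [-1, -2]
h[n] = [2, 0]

y[n] = sum_k x[k]*h[n-k]. Output length = len(x) + len(h) - 1 = 2 + 2 - 1 = 3.
y[0] = -1*2 = -2
y[1] = -2*2 + -1*0 = -4
y[2] = -2*0 = 0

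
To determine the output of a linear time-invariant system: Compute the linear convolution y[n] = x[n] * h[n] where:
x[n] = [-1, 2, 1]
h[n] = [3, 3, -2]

y[n] = sum_k x[k]*h[n-k]. Output length = len(x) + len(h) - 1 = 3 + 3 - 1 = 5.
y[0] = -1*3 = -3
y[1] = 2*3 + -1*3 = 3
y[2] = 1*3 + 2*3 + -1*-2 = 11
y[3] = 1*3 + 2*-2 = -1
y[4] = 1*-2 = -2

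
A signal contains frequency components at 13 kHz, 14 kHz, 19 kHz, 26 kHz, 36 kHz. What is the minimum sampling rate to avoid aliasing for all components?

The highest frequency component is f_max = 36 kHz.
Nyquist rate = 2 * f_max = 2 * 36 kHz = 72 kHz.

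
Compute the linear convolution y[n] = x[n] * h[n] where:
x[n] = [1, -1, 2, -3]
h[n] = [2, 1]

y[n] = sum_k x[k]*h[n-k]. Output length = len(x) + len(h) - 1 = 4 + 2 - 1 = 5.
y[0] = 1*2 = 2
y[1] = -1*2 + 1*1 = -1
y[2] = 2*2 + -1*1 = 3
y[3] = -3*2 + 2*1 = -4
y[4] = -3*1 = -3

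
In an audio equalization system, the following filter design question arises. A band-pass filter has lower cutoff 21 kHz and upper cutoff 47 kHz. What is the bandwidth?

Bandwidth = f_high - f_low
= 47 kHz - 21 kHz = 26 kHz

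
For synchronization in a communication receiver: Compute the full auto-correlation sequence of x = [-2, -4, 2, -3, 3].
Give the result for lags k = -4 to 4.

r_xx[k] = sum_m x[m]*x[m+k], indexed from 0, for k = -4 to 4:
  r_xx[-4] = x[4]*x[0] = -6
  r_xx[-3] = x[3]*x[0] + x[4]*x[1] = -6
  r_xx[-2] = x[2]*x[0] + x[3]*x[1] + x[4]*x[2] = 14
  r_xx[-1] = x[1]*x[0] + x[2]*x[1] + x[3]*x[2] + x[4]*x[3] = -15
  r_xx[0] = x[0]*x[0] + x[1]*x[1] + x[2]*x[2] + x[3]*x[3] + x[4]*x[4] = 42
  r_xx[1] = x[0]*x[1] + x[1]*x[2] + x[2]*x[3] + x[3]*x[4] = -15
  r_xx[2] = x[0]*x[2] + x[1]*x[3] + x[2]*x[4] = 14
  r_xx[3] = x[0]*x[3] + x[1]*x[4] = -6
  r_xx[4] = x[0]*x[4] = -6
r_xx = [-6, -6, 14, -15, 42, -15, 14, -6, -6]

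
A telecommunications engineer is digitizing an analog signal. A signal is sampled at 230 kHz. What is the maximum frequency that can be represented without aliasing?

The maximum frequency that can be represented without aliasing
is the Nyquist frequency: f_max = f_s / 2 = 230 kHz / 2 = 115 kHz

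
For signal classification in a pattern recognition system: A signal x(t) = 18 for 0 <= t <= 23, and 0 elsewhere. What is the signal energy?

Energy = integral of |x(t)|^2 dt over the signal duration
= 18^2 * 23 = 324 * 23 = 7452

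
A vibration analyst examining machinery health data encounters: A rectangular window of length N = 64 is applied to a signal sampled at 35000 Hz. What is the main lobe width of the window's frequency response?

For a rectangular window of length N,
the main lobe width in frequency is 2*f_s/N.
= 2*35000/64 = 4375/4 Hz
This determines the minimum frequency separation for resolving two sinusoids.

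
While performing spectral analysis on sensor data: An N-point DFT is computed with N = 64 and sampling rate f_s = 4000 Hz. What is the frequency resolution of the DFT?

DFT frequency resolution = f_s / N
= 4000 / 64 = 125/2 Hz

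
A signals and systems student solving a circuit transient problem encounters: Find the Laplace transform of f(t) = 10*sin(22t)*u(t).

Standard pair: sin(wt)*u(t) <-> w/(s^2+w^2)
With w = 22: L{10*sin(22t)*u(t)} = 220/(s^2+484)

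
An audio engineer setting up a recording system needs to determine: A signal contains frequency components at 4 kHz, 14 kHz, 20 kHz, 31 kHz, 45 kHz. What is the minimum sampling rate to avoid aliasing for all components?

The highest frequency component is f_max = 45 kHz.
Nyquist rate = 2 * f_max = 2 * 45 kHz = 90 kHz.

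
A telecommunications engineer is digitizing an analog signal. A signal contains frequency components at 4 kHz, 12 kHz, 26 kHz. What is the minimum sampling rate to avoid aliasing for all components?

The highest frequency component is f_max = 26 kHz.
Nyquist rate = 2 * f_max = 2 * 26 kHz = 52 kHz.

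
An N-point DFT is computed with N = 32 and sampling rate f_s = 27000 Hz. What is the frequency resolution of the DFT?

DFT frequency resolution = f_s / N
= 27000 / 32 = 3375/4 Hz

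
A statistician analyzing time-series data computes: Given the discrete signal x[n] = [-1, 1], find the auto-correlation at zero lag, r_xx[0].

The auto-correlation at zero lag r_xx[0] equals the signal energy.
r_xx[0] = sum of x[n]^2 = (-1)^2 + 1^2
= 1 + 1 = 2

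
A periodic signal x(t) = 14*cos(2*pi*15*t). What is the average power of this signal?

Average power of A*cos(wt) is A^2/2.
P = 14^2 / 2 = 196/2 = 98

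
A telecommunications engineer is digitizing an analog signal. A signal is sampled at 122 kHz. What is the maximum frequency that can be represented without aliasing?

The maximum frequency that can be represented without aliasing
is the Nyquist frequency: f_max = f_s / 2 = 122 kHz / 2 = 61 kHz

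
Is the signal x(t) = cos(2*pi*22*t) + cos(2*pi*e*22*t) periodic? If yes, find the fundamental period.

f1 = 22 Hz, f2 = 22*e Hz
Ratio f2/f1 = e, which is irrational.
Since the frequency ratio is irrational, no common period exists.
The signal is not periodic.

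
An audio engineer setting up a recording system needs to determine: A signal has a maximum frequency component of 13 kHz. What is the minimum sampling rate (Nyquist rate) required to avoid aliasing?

By the Nyquist-Shannon sampling theorem,
the minimum sampling rate (Nyquist rate) must be at least 2 * f_max.
Nyquist rate = 2 * 13 kHz = 26 kHz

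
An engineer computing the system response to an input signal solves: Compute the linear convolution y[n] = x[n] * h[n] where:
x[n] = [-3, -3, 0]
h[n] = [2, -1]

y[n] = sum_k x[k]*h[n-k]. Output length = len(x) + len(h) - 1 = 3 + 2 - 1 = 4.
y[0] = -3*2 = -6
y[1] = -3*2 + -3*-1 = -3
y[2] = 0*2 + -3*-1 = 3
y[3] = 0*-1 = 0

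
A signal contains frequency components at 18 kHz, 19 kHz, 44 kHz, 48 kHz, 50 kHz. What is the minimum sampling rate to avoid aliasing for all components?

The highest frequency component is f_max = 50 kHz.
Nyquist rate = 2 * f_max = 2 * 50 kHz = 100 kHz.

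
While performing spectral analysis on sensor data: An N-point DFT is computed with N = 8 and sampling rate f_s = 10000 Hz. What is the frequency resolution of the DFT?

DFT frequency resolution = f_s / N
= 10000 / 8 = 1250 Hz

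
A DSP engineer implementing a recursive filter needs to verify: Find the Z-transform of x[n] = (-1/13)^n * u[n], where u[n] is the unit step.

The Z-transform of a^n * u[n] is z/(z-a) for |z| > |a|.
Here a = -1/13, so X(z) = z/(z - (-1/13)) = 13z/(13z + 1)
ROC: |z| > 1/13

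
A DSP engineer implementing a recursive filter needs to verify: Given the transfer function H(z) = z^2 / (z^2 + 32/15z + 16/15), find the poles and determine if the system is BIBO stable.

Poles are roots of the denominator: z^2 + 32/15z + 16/15 = 0.
Quadratic formula: z = [-(32/15) +/- sqrt((32/15)^2 - 4*(16/15))] / 2
Discriminant = 1024/225 - 64/15 = 64/225; sqrt = 8/15.
z = (-32/15 +/- 8/15) / 2 => z = -4/5 or z = -4/3.
|p1| = 4/3, |p2| = 4/5.
For BIBO stability, all poles must lie inside the unit circle (|p| < 1).
System is UNSTABLE since at least one |p| >= 1.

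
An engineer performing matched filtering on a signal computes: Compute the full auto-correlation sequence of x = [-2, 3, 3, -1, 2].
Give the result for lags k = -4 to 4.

r_xx[k] = sum_m x[m]*x[m+k], indexed from 0, for k = -4 to 4:
  r_xx[-4] = x[4]*x[0] = -4
  r_xx[-3] = x[3]*x[0] + x[4]*x[1] = 8
  r_xx[-2] = x[2]*x[0] + x[3]*x[1] + x[4]*x[2] = -3
  r_xx[-1] = x[1]*x[0] + x[2]*x[1] + x[3]*x[2] + x[4]*x[3] = -2
  r_xx[0] = x[0]*x[0] + x[1]*x[1] + x[2]*x[2] + x[3]*x[3] + x[4]*x[4] = 27
  r_xx[1] = x[0]*x[1] + x[1]*x[2] + x[2]*x[3] + x[3]*x[4] = -2
  r_xx[2] = x[0]*x[2] + x[1]*x[3] + x[2]*x[4] = -3
  r_xx[3] = x[0]*x[3] + x[1]*x[4] = 8
  r_xx[4] = x[0]*x[4] = -4
r_xx = [-4, 8, -3, -2, 27, -2, -3, 8, -4]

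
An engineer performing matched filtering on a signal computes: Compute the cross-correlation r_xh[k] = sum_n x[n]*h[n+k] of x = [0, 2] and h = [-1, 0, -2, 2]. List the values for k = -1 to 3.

Both sequences indexed from 0 and zero outside their support.
Lags with overlap: k = -1 to 3.
  r_xh[-1] = x[1]*h[0] = -2
  r_xh[0] = x[0]*h[0] + x[1]*h[1] = 0
  r_xh[1] = x[0]*h[1] + x[1]*h[2] = -4
  r_xh[2] = x[0]*h[2] + x[1]*h[3] = 4
  r_xh[3] = x[0]*h[3] = 0
r_xh = [-2, 0, -4, 4, 0] (for k = -1, ..., 3)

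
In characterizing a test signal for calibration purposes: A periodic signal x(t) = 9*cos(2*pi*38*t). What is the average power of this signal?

Average power of A*cos(wt) is A^2/2.
P = 9^2 / 2 = 81/2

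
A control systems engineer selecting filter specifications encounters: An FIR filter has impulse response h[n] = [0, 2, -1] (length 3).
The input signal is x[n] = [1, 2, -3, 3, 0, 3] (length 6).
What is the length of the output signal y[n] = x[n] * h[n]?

For linear convolution, the output length is:
len(y) = len(x) + len(h) - 1 = 6 + 3 - 1 = 8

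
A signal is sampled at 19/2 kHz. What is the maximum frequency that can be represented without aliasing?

The maximum frequency that can be represented without aliasing
is the Nyquist frequency: f_max = f_s / 2 = 19/2 kHz / 2 = 19/4 kHz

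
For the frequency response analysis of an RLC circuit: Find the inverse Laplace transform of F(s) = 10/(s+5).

Standard pair: k/(s+a) <-> k*e^(-at)*u(t)
With k=10, a=5: f(t) = 10*e^(-5t)*u(t)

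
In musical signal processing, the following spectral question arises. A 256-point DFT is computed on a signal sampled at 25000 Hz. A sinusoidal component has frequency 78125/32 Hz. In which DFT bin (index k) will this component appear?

DFT frequency resolution = f_s/N = 25000/256 = 3125/32 Hz
Bin index k = f_signal / resolution = 78125/32 / 3125/32 = 25
The signal frequency 78125/32 Hz falls in DFT bin k = 25.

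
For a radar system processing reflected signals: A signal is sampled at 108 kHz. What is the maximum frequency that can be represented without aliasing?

The maximum frequency that can be represented without aliasing
is the Nyquist frequency: f_max = f_s / 2 = 108 kHz / 2 = 54 kHz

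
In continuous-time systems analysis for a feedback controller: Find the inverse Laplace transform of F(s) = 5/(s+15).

Standard pair: k/(s+a) <-> k*e^(-at)*u(t)
With k=5, a=15: f(t) = 5*e^(-15t)*u(t)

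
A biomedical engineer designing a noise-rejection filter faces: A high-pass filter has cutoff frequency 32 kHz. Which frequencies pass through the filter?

A high-pass filter passes all frequencies above the cutoff frequency 32 kHz and attenuates lower frequencies.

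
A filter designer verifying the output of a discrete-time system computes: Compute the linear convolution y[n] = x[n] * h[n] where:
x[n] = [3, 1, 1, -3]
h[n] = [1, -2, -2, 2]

y[n] = sum_k x[k]*h[n-k]. Output length = len(x) + len(h) - 1 = 4 + 4 - 1 = 7.
y[0] = 3*1 = 3
y[1] = 1*1 + 3*-2 = -5
y[2] = 1*1 + 1*-2 + 3*-2 = -7
y[3] = -3*1 + 1*-2 + 1*-2 + 3*2 = -1
y[4] = -3*-2 + 1*-2 + 1*2 = 6
y[5] = -3*-2 + 1*2 = 8
y[6] = -3*2 = -6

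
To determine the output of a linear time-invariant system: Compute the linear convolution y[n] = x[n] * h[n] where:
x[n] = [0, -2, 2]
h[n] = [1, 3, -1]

y[n] = sum_k x[k]*h[n-k]. Output length = len(x) + len(h) - 1 = 3 + 3 - 1 = 5.
y[0] = 0*1 = 0
y[1] = -2*1 + 0*3 = -2
y[2] = 2*1 + -2*3 + 0*-1 = -4
y[3] = 2*3 + -2*-1 = 8
y[4] = 2*-1 = -2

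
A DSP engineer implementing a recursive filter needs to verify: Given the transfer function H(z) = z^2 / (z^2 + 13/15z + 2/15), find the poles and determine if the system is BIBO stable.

Poles are roots of the denominator: z^2 + 13/15z + 2/15 = 0.
Quadratic formula: z = [-(13/15) +/- sqrt((13/15)^2 - 4*(2/15))] / 2
Discriminant = 169/225 - 8/15 = 49/225; sqrt = 7/15.
z = (-13/15 +/- 7/15) / 2 => z = -1/5 or z = -2/3.
|p1| = 1/5, |p2| = 2/3.
For BIBO stability, all poles must lie inside the unit circle (|p| < 1).
System is STABLE since both |p| < 1.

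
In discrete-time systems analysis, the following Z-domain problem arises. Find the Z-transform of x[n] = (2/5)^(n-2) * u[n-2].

Time-shifting property: if X(z) = Z{x[n]}, then Z{x[n-d]} = z^(-d) * X(z)
X(z) = z/(z - 2/5) for x[n] = (2/5)^n * u[n]
Z{x[n-2]} = z^(-2) * z/(z - 2/5) = z^(-1)/(z - 2/5)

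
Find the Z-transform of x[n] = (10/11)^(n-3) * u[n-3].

Time-shifting property: if X(z) = Z{x[n]}, then Z{x[n-d]} = z^(-d) * X(z)
X(z) = z/(z - 10/11) for x[n] = (10/11)^n * u[n]
Z{x[n-3]} = z^(-3) * z/(z - 10/11) = z^(-2)/(z - 10/11)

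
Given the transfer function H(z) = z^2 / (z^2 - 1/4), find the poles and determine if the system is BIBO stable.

Poles are roots of the denominator: z^2 - 1/4 = 0.
Quadratic formula: z = [-(0) +/- sqrt((0)^2 - 4*(-1/4))] / 2
Discriminant = 0 + 1 = 1; sqrt = 1.
z = (0 +/- 1) / 2 => z = 1/2 or z = -1/2.
|p1| = 1/2, |p2| = 1/2.
For BIBO stability, all poles must lie inside the unit circle (|p| < 1).
System is STABLE since both |p| < 1.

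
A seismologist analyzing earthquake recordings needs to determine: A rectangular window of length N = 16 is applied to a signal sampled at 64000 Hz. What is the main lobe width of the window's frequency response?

For a rectangular window of length N,
the main lobe width in frequency is 2*f_s/N.
= 2*64000/16 = 8000 Hz
This determines the minimum frequency separation for resolving two sinusoids.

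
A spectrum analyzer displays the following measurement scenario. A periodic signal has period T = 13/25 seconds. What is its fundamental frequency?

The fundamental frequency is the reciprocal of the period.
f = 1/T = 1/(13/25) = 25/13 Hz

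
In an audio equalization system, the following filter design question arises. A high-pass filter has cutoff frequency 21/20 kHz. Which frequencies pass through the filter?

A high-pass filter passes all frequencies above the cutoff frequency 21/20 kHz and attenuates lower frequencies.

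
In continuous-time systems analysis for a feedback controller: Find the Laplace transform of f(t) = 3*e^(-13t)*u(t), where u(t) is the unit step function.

Standard Laplace transform pair:
e^(-at)*u(t) <-> 1/(s+a)
With a = 13: L{3*e^(-13t)*u(t)} = 3/(s+13), ROC: Re(s) > -13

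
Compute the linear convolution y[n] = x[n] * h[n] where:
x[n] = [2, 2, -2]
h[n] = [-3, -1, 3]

y[n] = sum_k x[k]*h[n-k]. Output length = len(x) + len(h) - 1 = 3 + 3 - 1 = 5.
y[0] = 2*-3 = -6
y[1] = 2*-3 + 2*-1 = -8
y[2] = -2*-3 + 2*-1 + 2*3 = 10
y[3] = -2*-1 + 2*3 = 8
y[4] = -2*3 = -6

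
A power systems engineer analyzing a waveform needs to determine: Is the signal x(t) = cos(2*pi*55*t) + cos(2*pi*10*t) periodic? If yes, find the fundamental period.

f1 = 55 Hz, f2 = 10 Hz
Period T1 = 1/55, T2 = 1/10
Ratio T1/T2 = 10/55, which is rational.
The signal is periodic with fundamental period T = 1/GCD(55,10) = 1/5 s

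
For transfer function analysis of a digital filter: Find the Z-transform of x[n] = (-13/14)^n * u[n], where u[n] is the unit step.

The Z-transform of a^n * u[n] is z/(z-a) for |z| > |a|.
Here a = -13/14, so X(z) = z/(z - (-13/14)) = 14z/(14z + 13)
ROC: |z| > 13/14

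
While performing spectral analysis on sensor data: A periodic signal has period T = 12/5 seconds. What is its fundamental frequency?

The fundamental frequency is the reciprocal of the period.
f = 1/T = 1/(12/5) = 5/12 Hz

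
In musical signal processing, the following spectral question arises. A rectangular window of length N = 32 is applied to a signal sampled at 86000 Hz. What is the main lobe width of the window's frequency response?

For a rectangular window of length N,
the main lobe width in frequency is 2*f_s/N.
= 2*86000/32 = 5375 Hz
This determines the minimum frequency separation for resolving two sinusoids.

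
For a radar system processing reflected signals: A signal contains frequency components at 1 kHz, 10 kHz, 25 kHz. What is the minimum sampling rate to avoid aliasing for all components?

The highest frequency component is f_max = 25 kHz.
Nyquist rate = 2 * f_max = 2 * 25 kHz = 50 kHz.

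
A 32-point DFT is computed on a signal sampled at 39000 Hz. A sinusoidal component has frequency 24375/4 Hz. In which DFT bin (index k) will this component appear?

DFT frequency resolution = f_s/N = 39000/32 = 4875/4 Hz
Bin index k = f_signal / resolution = 24375/4 / 4875/4 = 5
The signal frequency 24375/4 Hz falls in DFT bin k = 5.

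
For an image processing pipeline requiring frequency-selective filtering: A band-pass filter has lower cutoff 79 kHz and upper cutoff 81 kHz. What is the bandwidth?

Bandwidth = f_high - f_low
= 81 kHz - 79 kHz = 2 kHz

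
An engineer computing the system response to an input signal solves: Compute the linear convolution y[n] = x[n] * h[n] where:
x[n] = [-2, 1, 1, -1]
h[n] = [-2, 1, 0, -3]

y[n] = sum_k x[k]*h[n-k]. Output length = len(x) + len(h) - 1 = 4 + 4 - 1 = 7.
y[0] = -2*-2 = 4
y[1] = 1*-2 + -2*1 = -4
y[2] = 1*-2 + 1*1 + -2*0 = -1
y[3] = -1*-2 + 1*1 + 1*0 + -2*-3 = 9
y[4] = -1*1 + 1*0 + 1*-3 = -4
y[5] = -1*0 + 1*-3 = -3
y[6] = -1*-3 = 3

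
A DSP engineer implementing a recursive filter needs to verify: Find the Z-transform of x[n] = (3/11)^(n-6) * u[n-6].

Time-shifting property: if X(z) = Z{x[n]}, then Z{x[n-d]} = z^(-d) * X(z)
X(z) = z/(z - 3/11) for x[n] = (3/11)^n * u[n]
Z{x[n-6]} = z^(-6) * z/(z - 3/11) = z^(-5)/(z - 3/11)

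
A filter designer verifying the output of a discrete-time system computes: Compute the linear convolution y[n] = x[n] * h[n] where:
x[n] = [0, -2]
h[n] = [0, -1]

y[n] = sum_k x[k]*h[n-k]. Output length = len(x) + len(h) - 1 = 2 + 2 - 1 = 3.
y[0] = 0*0 = 0
y[1] = -2*0 + 0*-1 = 0
y[2] = -2*-1 = 2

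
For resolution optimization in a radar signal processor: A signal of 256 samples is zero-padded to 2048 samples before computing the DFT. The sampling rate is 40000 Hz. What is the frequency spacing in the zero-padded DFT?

Original DFT: N = 256, resolution = f_s/N = 40000/256 = 625/4 Hz
Zero-padded DFT: N = 2048, resolution = f_s/N = 40000/2048 = 625/32 Hz
Zero-padding interpolates the spectrum (finer frequency grid)
but does NOT improve the true spectral resolution (ability to resolve close frequencies).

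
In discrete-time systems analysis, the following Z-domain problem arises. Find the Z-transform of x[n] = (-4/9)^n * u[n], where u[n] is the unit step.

The Z-transform of a^n * u[n] is z/(z-a) for |z| > |a|.
Here a = -4/9, so X(z) = z/(z - (-4/9)) = 9z/(9z + 4)
ROC: |z| > 4/9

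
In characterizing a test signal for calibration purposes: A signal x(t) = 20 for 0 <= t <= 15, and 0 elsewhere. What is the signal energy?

Energy = integral of |x(t)|^2 dt over the signal duration
= 20^2 * 15 = 400 * 15 = 6000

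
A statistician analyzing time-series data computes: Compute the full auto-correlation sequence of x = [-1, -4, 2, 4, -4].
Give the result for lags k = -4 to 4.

r_xx[k] = sum_m x[m]*x[m+k], indexed from 0, for k = -4 to 4:
  r_xx[-4] = x[4]*x[0] = 4
  r_xx[-3] = x[3]*x[0] + x[4]*x[1] = 12
  r_xx[-2] = x[2]*x[0] + x[3]*x[1] + x[4]*x[2] = -26
  r_xx[-1] = x[1]*x[0] + x[2]*x[1] + x[3]*x[2] + x[4]*x[3] = -12
  r_xx[0] = x[0]*x[0] + x[1]*x[1] + x[2]*x[2] + x[3]*x[3] + x[4]*x[4] = 53
  r_xx[1] = x[0]*x[1] + x[1]*x[2] + x[2]*x[3] + x[3]*x[4] = -12
  r_xx[2] = x[0]*x[2] + x[1]*x[3] + x[2]*x[4] = -26
  r_xx[3] = x[0]*x[3] + x[1]*x[4] = 12
  r_xx[4] = x[0]*x[4] = 4
r_xx = [4, 12, -26, -12, 53, -12, -26, 12, 4]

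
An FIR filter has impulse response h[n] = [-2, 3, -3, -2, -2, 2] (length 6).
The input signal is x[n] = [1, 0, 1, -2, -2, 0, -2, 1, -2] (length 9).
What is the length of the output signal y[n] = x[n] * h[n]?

For linear convolution, the output length is:
len(y) = len(x) + len(h) - 1 = 9 + 6 - 1 = 14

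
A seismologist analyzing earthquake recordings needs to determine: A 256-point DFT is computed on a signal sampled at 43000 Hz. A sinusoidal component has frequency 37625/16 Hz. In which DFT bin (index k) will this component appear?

DFT frequency resolution = f_s/N = 43000/256 = 5375/32 Hz
Bin index k = f_signal / resolution = 37625/16 / 5375/32 = 14
The signal frequency 37625/16 Hz falls in DFT bin k = 14.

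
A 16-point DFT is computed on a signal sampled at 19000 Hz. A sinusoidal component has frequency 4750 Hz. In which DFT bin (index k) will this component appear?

DFT frequency resolution = f_s/N = 19000/16 = 2375/2 Hz
Bin index k = f_signal / resolution = 4750 / 2375/2 = 4
The signal frequency 4750 Hz falls in DFT bin k = 4.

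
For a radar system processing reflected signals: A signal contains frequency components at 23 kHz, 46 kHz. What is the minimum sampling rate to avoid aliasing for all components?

The highest frequency component is f_max = 46 kHz.
Nyquist rate = 2 * f_max = 2 * 46 kHz = 92 kHz.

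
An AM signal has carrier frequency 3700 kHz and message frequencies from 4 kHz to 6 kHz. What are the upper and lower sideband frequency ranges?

Upper sideband (USB) = fc + [fm_low, fm_high] = 3700 + [4, 6] = [3704, 3706] kHz
Lower sideband (LSB) = fc - [fm_high, fm_low] = 3700 - [6, 4] = [3694, 3696] kHz
Total occupied spectrum: 3694 kHz to 3706 kHz (plus carrier at 3700 kHz)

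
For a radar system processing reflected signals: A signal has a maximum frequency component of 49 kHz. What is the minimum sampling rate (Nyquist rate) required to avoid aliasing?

By the Nyquist-Shannon sampling theorem,
the minimum sampling rate (Nyquist rate) must be at least 2 * f_max.
Nyquist rate = 2 * 49 kHz = 98 kHz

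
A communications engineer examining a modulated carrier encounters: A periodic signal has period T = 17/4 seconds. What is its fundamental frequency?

The fundamental frequency is the reciprocal of the period.
f = 1/T = 1/(17/4) = 4/17 Hz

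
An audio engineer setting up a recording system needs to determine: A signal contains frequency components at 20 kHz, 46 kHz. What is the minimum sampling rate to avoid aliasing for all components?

The highest frequency component is f_max = 46 kHz.
Nyquist rate = 2 * f_max = 2 * 46 kHz = 92 kHz.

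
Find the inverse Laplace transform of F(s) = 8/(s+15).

Standard pair: k/(s+a) <-> k*e^(-at)*u(t)
With k=8, a=15: f(t) = 8*e^(-15t)*u(t)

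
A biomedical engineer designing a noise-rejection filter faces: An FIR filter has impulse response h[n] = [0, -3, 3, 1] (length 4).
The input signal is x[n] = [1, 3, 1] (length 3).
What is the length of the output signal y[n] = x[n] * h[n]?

For linear convolution, the output length is:
len(y) = len(x) + len(h) - 1 = 3 + 4 - 1 = 6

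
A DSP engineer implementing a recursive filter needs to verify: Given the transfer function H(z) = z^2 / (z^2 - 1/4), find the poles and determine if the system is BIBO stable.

Poles are roots of the denominator: z^2 - 1/4 = 0.
Quadratic formula: z = [-(0) +/- sqrt((0)^2 - 4*(-1/4))] / 2
Discriminant = 0 + 1 = 1; sqrt = 1.
z = (0 +/- 1) / 2 => z = 1/2 or z = -1/2.
|p1| = 1/2, |p2| = 1/2.
For BIBO stability, all poles must lie inside the unit circle (|p| < 1).
System is STABLE since both |p| < 1.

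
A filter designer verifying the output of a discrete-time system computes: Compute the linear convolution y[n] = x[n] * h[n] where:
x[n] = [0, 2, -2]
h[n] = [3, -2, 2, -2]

y[n] = sum_k x[k]*h[n-k]. Output length = len(x) + len(h) - 1 = 3 + 4 - 1 = 6.
y[0] = 0*3 = 0
y[1] = 2*3 + 0*-2 = 6
y[2] = -2*3 + 2*-2 + 0*2 = -10
y[3] = -2*-2 + 2*2 + 0*-2 = 8
y[4] = -2*2 + 2*-2 = -8
y[5] = -2*-2 = 4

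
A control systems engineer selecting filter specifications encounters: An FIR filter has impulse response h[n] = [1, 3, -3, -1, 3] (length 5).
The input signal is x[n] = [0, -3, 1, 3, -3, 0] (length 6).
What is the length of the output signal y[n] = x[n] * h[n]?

For linear convolution, the output length is:
len(y) = len(x) + len(h) - 1 = 6 + 5 - 1 = 10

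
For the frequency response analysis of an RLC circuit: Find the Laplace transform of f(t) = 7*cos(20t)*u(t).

Standard pair: cos(wt)*u(t) <-> s/(s^2+w^2)
With w = 20: L{7*cos(20t)*u(t)} = 7s/(s^2+400)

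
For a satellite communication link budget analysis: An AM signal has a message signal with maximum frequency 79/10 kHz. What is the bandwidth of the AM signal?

In AM (double-sideband), the bandwidth is twice the message frequency.
BW = 2 * f_m = 2 * 79/10 kHz = 79/5 kHz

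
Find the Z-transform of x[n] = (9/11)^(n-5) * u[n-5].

Time-shifting property: if X(z) = Z{x[n]}, then Z{x[n-d]} = z^(-d) * X(z)
X(z) = z/(z - 9/11) for x[n] = (9/11)^n * u[n]
Z{x[n-5]} = z^(-5) * z/(z - 9/11) = z^(-4)/(z - 9/11)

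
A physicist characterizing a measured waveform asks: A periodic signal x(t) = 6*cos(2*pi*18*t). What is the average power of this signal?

Average power of A*cos(wt) is A^2/2.
P = 6^2 / 2 = 36/2 = 18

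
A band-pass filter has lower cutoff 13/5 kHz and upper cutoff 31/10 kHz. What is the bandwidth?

Bandwidth = f_high - f_low
= 31/10 kHz - 13/5 kHz = 1/2 kHz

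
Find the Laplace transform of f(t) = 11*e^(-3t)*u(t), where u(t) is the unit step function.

Standard Laplace transform pair:
e^(-at)*u(t) <-> 1/(s+a)
With a = 3: L{11*e^(-3t)*u(t)} = 11/(s+3), ROC: Re(s) > -3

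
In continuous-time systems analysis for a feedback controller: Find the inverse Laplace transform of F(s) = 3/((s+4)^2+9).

Standard pair: w/((s+a)^2+w^2) <-> e^(-at)*sin(wt)*u(t)
With a=4, w=3: f(t) = e^(-4t)*sin(3t)*u(t)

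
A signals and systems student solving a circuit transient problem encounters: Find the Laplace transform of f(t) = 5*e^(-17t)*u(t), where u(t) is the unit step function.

Standard Laplace transform pair:
e^(-at)*u(t) <-> 1/(s+a)
With a = 17: L{5*e^(-17t)*u(t)} = 5/(s+17), ROC: Re(s) > -17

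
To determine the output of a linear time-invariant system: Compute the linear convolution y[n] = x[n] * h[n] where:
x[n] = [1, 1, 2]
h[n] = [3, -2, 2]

y[n] = sum_k x[k]*h[n-k]. Output length = len(x) + len(h) - 1 = 3 + 3 - 1 = 5.
y[0] = 1*3 = 3
y[1] = 1*3 + 1*-2 = 1
y[2] = 2*3 + 1*-2 + 1*2 = 6
y[3] = 2*-2 + 1*2 = -2
y[4] = 2*2 = 4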